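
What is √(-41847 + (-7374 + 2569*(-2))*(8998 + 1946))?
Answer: 5*I*√5478927 ≈ 11704.0*I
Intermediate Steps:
√(-41847 + (-7374 + 2569*(-2))*(8998 + 1946)) = √(-41847 + (-7374 - 5138)*10944) = √(-41847 - 12512*10944) = √(-41847 - 136931328) = √(-136973175) = 5*I*√5478927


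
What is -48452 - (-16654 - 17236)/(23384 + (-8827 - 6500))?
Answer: -390343874/8057 ≈ -48448.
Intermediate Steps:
-48452 - (-16654 - 17236)/(23384 + (-8827 - 6500)) = -48452 - (-33890)/(23384 - 15327) = -48452 - (-33890)/8057 = -48452 - 1*(-33890/8057) = -48452 + 33890/8057 = -390343874/8057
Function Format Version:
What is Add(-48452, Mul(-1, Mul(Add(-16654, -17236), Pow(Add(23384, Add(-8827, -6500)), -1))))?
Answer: Rational(-390343874, 8057) ≈ -48448.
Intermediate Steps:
Add(-48452, Mul(-1, Mul(Add(-16654, -17236), Pow(Add(23384, Add(-8827, -6500)), -1)))) = Add(-48452, Mul(-1, Mul(-33890, Pow(Add(23384, -15327), -1)))) = Add(-48452, Mul(-1, Mul(-33890, Pow(8057, -1)))) = Add(-48452, Mul(-1, Mul(-33890, Rational(1, 8057)))) = Add(-48452, Mul(-1, Rational(-33890, 8057))) = Add(-48452, Rational(33890, 8057)) = Rational(-390343874, 8057)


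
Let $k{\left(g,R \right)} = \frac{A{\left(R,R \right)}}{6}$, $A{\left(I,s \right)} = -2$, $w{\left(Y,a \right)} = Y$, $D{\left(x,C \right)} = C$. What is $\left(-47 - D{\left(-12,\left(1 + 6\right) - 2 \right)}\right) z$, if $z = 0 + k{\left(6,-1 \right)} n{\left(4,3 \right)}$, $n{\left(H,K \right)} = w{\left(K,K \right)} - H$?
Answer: $- \frac{52}{3} \approx -17.333$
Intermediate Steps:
$n{\left(H,K \right)} = K - H$
$k{\left(g,R \right)} = - \frac{1}{3}$ ($k{\left(g,R \right)} = - \frac{2}{6} = \left(-2\right) \frac{1}{6} = - \frac{1}{3}$)
$z = \frac{1}{3}$ ($z = 0 - \frac{3 - 4}{3} = 0 - - \frac{1}{3} = 0 + \frac{1}{3} = \frac{1}{3} \approx 0.33333$)
$\left(-47 - D{\left(-12,\left(1 + 6\right) - 2 \right)}\right) z = \left(-47 - \left(\left(1 + 6\right) - 2\right)\right) \frac{1}{3} = \left(-47 - \left(7 - 2\right)\right) \frac{1}{3} = \left(-47 - 5\right) \frac{1}{3} = \left(-52\right) \frac{1}{3} = - \frac{52}{3}$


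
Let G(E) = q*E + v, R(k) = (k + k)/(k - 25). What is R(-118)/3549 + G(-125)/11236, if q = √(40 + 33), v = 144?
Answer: 18933176/1425587163 - 125*√73/11236 ≈ -0.081771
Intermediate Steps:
q = √73 ≈ 8.5440
R(k) = 2*k/(-25 + k) (R(k) = (2*k)/(-25 + k) = 2*k/(-25 + k))
G(E) = 144 + E*√73 (G(E) = √73*E + 144 = E*√73 + 144 = 144 + E*√73)
R(-118)/3549 + G(-125)/11236 = (2*(-118)/(-25 - 118))/3549 + (144 - 125*√73)/11236 = (2*(-118)/(-143))*(1/3549) + (144 - 125*√73)*(1/11236) = (2*(-118)*(-1/143))*(1/3549) + (36/2809 - 125*√73/11236) = (236/143)*(1/3549) + (36/2809 - 125*√73/11236) = 236/507507 + (36/2809 - 125*√73/11236) = 18933176/1425587163 - 125*√73/11236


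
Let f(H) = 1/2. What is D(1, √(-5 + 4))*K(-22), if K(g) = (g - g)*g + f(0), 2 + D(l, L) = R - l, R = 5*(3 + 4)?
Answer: 16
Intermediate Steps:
R = 35 (R = 5*7 = 35)
D(l, L) = 33 - l (D(l, L) = -2 + (35 - l) = 33 - l)
f(H) = ½
K(g) = ½ (K(g) = (g - g)*g + ½ = 0*g + ½ = 0 + ½ = ½)
D(1, √(-5 + 4))*K(-22) = (33 - 1*1)*(½) = (33 - 1)*(½) = 32*(½) = 16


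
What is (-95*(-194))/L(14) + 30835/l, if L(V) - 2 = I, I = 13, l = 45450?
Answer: 11174747/9090 ≈ 1229.3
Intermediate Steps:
L(V) = 15 (L(V) = 2 + 13 = 15)
(-95*(-194))/L(14) + 30835/l = -95*(-194)/15 + 30835/45450 = 18430*(1/15) + 30835*(1/45450) = 3686/3 + 6167/9090 = 11174747/9090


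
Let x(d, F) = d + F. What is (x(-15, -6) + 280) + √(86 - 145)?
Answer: 259 + I*√59 ≈ 259.0 + 7.6811*I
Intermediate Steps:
x(d, F) = F + d
(x(-15, -6) + 280) + √(86 - 145) = ((-6 - 15) + 280) + √(86 - 145) = (-21 + 280) + √(-59) = 259 + I*√59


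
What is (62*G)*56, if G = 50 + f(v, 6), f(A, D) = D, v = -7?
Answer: 194432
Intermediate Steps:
G = 56 (G = 50 + 6 = 56)
(62*G)*56 = (62*56)*56 = 3472*56 = 194432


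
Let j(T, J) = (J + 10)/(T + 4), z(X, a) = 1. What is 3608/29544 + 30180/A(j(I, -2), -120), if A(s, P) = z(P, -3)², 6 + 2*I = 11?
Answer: 111455191/3693 ≈ 30180.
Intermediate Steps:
I = 5/2 (I = -3 + (½)*11 = -3 + 11/2 = 5/2 ≈ 2.5000)
j(T, J) = (10 + J)/(4 + T)
A(s, P) = 1 (A(s, P) = 1² = 1)
3608/29544 + 30180/A(j(I, -2), -120) = 3608/29544 + 30180/1 = 3608*(1/29544) + 30180*1 = 451/3693 + 30180 = 111455191/3693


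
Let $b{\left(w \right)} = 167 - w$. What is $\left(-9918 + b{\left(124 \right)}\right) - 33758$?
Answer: $-43633$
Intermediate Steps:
$\left(-9918 + b{\left(124 \right)}\right) - 33758 = \left(-9918 + \left(167 - 124\right)\right) - 33758 = \left(-9918 + 43\right) - 33758 = -9875 - 33758 = -43633$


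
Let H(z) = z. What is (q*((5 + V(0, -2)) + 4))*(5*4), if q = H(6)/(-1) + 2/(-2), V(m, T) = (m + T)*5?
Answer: 140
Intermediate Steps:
V(m, T) = 5*T + 5*m (V(m, T) = (T + m)*5 = 5*T + 5*m)
q = -7 (q = 6/(-1) + 2/(-2) = 6*(-1) + 2*(-½) = -6 - 1 = -7)
(q*((5 + V(0, -2)) + 4))*(5*4) = (-7*((5 + (5*(-2) + 5*0)) + 4))*(5*4) = -7*((5 + (-10 + 0)) + 4)*20 = -7*((5 - 10) + 4)*20 = -7*(-5 + 4)*20 = -7*(-1)*20 = 7*20 = 140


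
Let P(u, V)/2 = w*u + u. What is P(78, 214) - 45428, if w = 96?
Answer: -30296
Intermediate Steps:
P(u, V) = 194*u (P(u, V) = 2*(96*u + u) = 2*(97*u) = 194*u)
P(78, 214) - 45428 = 194*78 - 45428 = 15132 - 45428 = -30296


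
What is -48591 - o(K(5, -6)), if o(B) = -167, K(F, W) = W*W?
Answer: -48424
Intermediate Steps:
K(F, W) = W²
-48591 - o(K(5, -6)) = -48591 - 1*(-167) = -48591 + 167 = -48424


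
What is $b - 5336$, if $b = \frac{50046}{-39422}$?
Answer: $- \frac{105202919}{19711} \approx -5337.3$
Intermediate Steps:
$b = - \frac{25023}{19711}$ ($b = 50046 \left(- \frac{1}{39422}\right) = - \frac{25023}{19711} \approx -1.2695$)
$b - 5336 = - \frac{25023}{19711} - 5336 = - \frac{105202919}{19711}$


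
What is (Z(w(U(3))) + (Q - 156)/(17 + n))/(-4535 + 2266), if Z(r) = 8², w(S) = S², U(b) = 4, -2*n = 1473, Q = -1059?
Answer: -94526/3265091 ≈ -0.028950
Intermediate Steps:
n = -1473/2 (n = -½*1473 = -1473/2 ≈ -736.50)
Z(r) = 64
(Z(w(U(3))) + (Q - 156)/(17 + n))/(-4535 + 2266) = (64 + (-1059 - 156)/(17 - 1473/2))/(-4535 + 2266) = (64 - 1215/(-1439/2))/(-2269) = (64 - 1215*(-2/1439))*(-1/2269) = (64 + 2430/1439)*(-1/2269) = (94526/1439)*(-1/2269) = -94526/3265091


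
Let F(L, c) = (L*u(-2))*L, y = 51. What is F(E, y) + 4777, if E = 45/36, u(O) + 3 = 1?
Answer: 38191/8 ≈ 4773.9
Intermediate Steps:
u(O) = -2 (u(O) = -3 + 1 = -2)
E = 5/4 (E = 45*(1/36) = 5/4 ≈ 1.2500)
F(L, c) = -2*L² (F(L, c) = (L*(-2))*L = (-2*L)*L = -2*L²)
F(E, y) + 4777 = -2*(5/4)² + 4777 = -2*25/16 + 4777 = -25/8 + 4777 = 38191/8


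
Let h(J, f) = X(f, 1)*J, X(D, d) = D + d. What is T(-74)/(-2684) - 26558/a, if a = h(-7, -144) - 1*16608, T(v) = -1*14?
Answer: 35750085/20944594 ≈ 1.7069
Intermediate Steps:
h(J, f) = J*(1 + f) (h(J, f) = (f + 1)*J = (1 + f)*J = J*(1 + f))
T(v) = -14
a = -15607 (a = -7*(1 - 144) - 1*16608 = -7*(-143) - 16608 = 1001 - 16608 = -15607)
T(-74)/(-2684) - 26558/a = -14/(-2684) - 26558/(-15607) = -14*(-1/2684) - 26558*(-1/15607) = 7/1342 + 26558/15607 = 35750085/20944594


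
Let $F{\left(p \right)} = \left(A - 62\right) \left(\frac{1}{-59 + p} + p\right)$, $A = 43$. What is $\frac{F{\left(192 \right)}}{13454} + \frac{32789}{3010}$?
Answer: $\frac{107540574}{10124135} \approx 10.622$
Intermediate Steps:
$F{\left(p \right)} = - 19 p - \frac{19}{-59 + p}$ ($F{\left(p \right)} = \left(43 - 62\right) \left(\frac{1}{-59 + p} + p\right) = - 19 \left(p + \frac{1}{-59 + p}\right) = - 19 p - \frac{19}{-59 + p}$)
$\frac{F{\left(192 \right)}}{13454} + \frac{32789}{3010} = \frac{19 \frac{1}{-59 + 192} \left(-1 - 192^{2} + 59 \cdot 192\right)}{13454} + \frac{32789}{3010} = \frac{19 \left(-1 - 36864 + 11328\right)}{133} \cdot \frac{1}{13454} + 32789 \cdot \frac{1}{3010} = 19 \cdot \frac{1}{133} \left(-1 - 36864 + 11328\right) \frac{1}{13454} + \frac{32789}{3010} = 19 \cdot \frac{1}{133} \left(-25537\right) \frac{1}{13454} + \frac{32789}{3010} = \left(- \frac{25537}{7}\right) \frac{1}{13454} + \frac{32789}{3010} = - \frac{25537}{94178} + \frac{32789}{3010} = \frac{107540574}{10124135}$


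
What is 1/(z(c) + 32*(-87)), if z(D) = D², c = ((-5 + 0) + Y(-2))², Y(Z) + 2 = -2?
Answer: 1/3777 ≈ 0.00026476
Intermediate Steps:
Y(Z) = -4 (Y(Z) = -2 - 2 = -4)
c = 81 (c = ((-5 + 0) - 4)² = (-5 - 4)² = (-9)² = 81)
1/(z(c) + 32*(-87)) = 1/(81² + 32*(-87)) = 1/(6561 - 2784) = 1/3777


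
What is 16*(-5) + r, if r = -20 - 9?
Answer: -109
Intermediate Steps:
r = -29
16*(-5) + r = 16*(-5) - 29 = -80 - 29 = -109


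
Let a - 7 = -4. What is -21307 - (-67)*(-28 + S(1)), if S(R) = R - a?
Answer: -23317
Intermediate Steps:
a = 3 (a = 7 - 4 = 3)
S(R) = -3 + R (S(R) = R - 1*3 = R - 3 = -3 + R)
-21307 - (-67)*(-28 + S(1)) = -21307 - (-67)*(-28 + (-3 + 1)) = -21307 - (-67)*(-28 - 2) = -21307 - (-67)*(-30) = -21307 - 1*2010 = -21307 - 2010 = -23317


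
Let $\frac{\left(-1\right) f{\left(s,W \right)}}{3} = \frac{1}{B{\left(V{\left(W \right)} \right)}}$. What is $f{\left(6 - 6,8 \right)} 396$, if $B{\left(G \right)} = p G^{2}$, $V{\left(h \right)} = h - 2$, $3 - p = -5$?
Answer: $- \frac{33}{8} \approx -4.125$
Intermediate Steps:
$p = 8$ ($p = 3 - -5 = 3 + 5 = 8$)
$V{\left(h \right)} = -2 + h$
$B{\left(G \right)} = 8 G^{2}$
$f{\left(s,W \right)} = - \frac{3}{8 \left(-2 + W\right)^{2}}$
$f{\left(6 - 6,8 \right)} 396 = - \frac{3}{8 \left(-2 + 8\right)^{2}} \cdot 396 = - \frac{3}{8 \cdot 36} \cdot 396 = \left(- \frac{3}{8}\right) \frac{1}{36} \cdot 396 = \left(- \frac{1}{96}\right) 396 = - \frac{33}{8}$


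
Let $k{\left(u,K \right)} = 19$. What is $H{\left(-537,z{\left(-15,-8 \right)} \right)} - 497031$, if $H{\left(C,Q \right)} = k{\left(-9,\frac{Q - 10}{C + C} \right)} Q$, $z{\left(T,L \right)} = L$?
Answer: $-497183$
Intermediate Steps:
$H{\left(C,Q \right)} = 19 Q$
$H{\left(-537,z{\left(-15,-8 \right)} \right)} - 497031 = 19 \left(-8\right) - 497031 = -152 - 497031 = -497183$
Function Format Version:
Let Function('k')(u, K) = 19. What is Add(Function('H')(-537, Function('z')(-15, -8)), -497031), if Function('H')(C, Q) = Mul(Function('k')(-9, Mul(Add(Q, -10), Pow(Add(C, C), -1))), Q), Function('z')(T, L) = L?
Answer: -497183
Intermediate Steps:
Function('H')(C, Q) = Mul(19, Q)
Add(Function('H')(-537, Function('z')(-15, -8)), -497031) = Add(Mul(19, -8), -497031) = Add(-152, -497031) = -497183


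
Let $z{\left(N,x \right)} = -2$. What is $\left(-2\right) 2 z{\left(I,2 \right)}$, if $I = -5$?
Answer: $8$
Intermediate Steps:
$\left(-2\right) 2 z{\left(I,2 \right)} = \left(-2\right) 2 \left(-2\right) = \left(-4\right) \left(-2\right) = 8$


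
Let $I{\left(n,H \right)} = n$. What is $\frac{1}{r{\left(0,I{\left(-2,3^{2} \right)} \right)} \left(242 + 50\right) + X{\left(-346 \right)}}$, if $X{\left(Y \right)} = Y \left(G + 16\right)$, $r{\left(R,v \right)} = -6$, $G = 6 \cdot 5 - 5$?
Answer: $- \frac{1}{15938} \approx -6.2743 \cdot 10^{-5}$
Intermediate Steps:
$G = 25$ ($G = 30 - 5 = 25$)
$X{\left(Y \right)} = 41 Y$ ($X{\left(Y \right)} = Y \left(25 + 16\right) = Y 41 = 41 Y$)
$\frac{1}{r{\left(0,I{\left(-2,3^{2} \right)} \right)} \left(242 + 50\right) + X{\left(-346 \right)}} = \frac{1}{- 6 \left(242 + 50\right) + 41 \left(-346\right)} = \frac{1}{\left(-6\right) 292 - 14186} = \frac{1}{-1752 - 14186} = \frac{1}{-15938} = - \frac{1}{15938}$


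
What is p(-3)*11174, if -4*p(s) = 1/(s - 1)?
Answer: 5587/8 ≈ 698.38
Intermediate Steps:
p(s) = -1/(4*(-1 + s)) (p(s) = -1/(4*(s - 1)) = -1/(4*(-1 + s)))
p(-3)*11174 = -1/(-4 + 4*(-3))*11174 = -1/(-4 - 12)*11174 = -1/(-16)*11174 = -1*(-1/16)*11174 = (1/16)*11174 = 5587/8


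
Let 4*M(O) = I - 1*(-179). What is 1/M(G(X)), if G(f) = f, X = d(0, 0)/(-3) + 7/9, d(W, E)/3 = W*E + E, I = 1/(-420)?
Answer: 1680/75179 ≈ 0.022347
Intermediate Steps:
I = -1/420 ≈ -0.0023810
d(W, E) = 3*E + 3*E*W (d(W, E) = 3*(W*E + E) = 3*(E*W + E) = 3*(E + E*W) = 3*E + 3*E*W)
X = 7/9 (X = (3*0*(1 + 0))/(-3) + 7/9 = (3*0*1)*(-⅓) + 7*(⅑) = 0*(-⅓) + 7/9 = 0 + 7/9 = 7/9 ≈ 0.77778)
M(O) = 75179/1680 (M(O) = (-1/420 - 1*(-179))/4 = (-1/420 + 179)/4 = (¼)*(75179/420) = 75179/1680)
1/M(G(X)) = 1/(75179/1680) = 1680/75179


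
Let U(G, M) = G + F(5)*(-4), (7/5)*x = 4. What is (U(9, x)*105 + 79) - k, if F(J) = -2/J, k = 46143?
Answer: -44951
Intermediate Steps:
x = 20/7 (x = (5/7)*4 = 20/7 ≈ 2.8571)
U(G, M) = 8/5 + G (U(G, M) = G - 2/5*(-4) = G - 2*⅕*(-4) = G - ⅖*(-4) = G + 8/5 = 8/5 + G)
(U(9, x)*105 + 79) - k = ((8/5 + 9)*105 + 79) - 1*46143 = ((53/5)*105 + 79) - 46143 = (1113 + 79) - 46143 = 1192 - 46143 = -44951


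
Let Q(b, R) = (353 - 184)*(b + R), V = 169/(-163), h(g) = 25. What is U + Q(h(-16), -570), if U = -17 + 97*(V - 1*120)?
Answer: -16929599/163 ≈ -1.0386e+5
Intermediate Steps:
V = -169/163 (V = 169*(-1/163) = -169/163 ≈ -1.0368)
Q(b, R) = 169*R + 169*b (Q(b, R) = 169*(R + b) = 169*R + 169*b)
U = -1916484/163 (U = -17 + 97*(-169/163 - 1*120) = -17 + 97*(-169/163 - 120) = -17 + 97*(-19729/163) = -17 - 1913713/163 = -1916484/163 ≈ -11758.)
U + Q(h(-16), -570) = -1916484/163 + (169*(-570) + 169*25) = -1916484/163 + (-96330 + 4225) = -1916484/163 - 92105 = -16929599/163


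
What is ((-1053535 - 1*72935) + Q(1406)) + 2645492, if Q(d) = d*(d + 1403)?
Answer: 5468476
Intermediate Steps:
Q(d) = d*(1403 + d)
((-1053535 - 1*72935) + Q(1406)) + 2645492 = ((-1053535 - 1*72935) + 1406*(1403 + 1406)) + 2645492 = ((-1053535 - 72935) + 1406*2809) + 2645492 = (-1126470 + 3949454) + 2645492 = 2822984 + 2645492 = 5468476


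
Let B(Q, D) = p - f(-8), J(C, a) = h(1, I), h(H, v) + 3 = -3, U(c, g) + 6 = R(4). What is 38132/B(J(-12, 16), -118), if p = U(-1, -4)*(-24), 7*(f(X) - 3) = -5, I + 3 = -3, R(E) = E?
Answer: 66731/80 ≈ 834.14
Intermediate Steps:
I = -6 (I = -3 - 3 = -6)
U(c, g) = -2 (U(c, g) = -6 + 4 = -2)
h(H, v) = -6 (h(H, v) = -3 - 3 = -6)
f(X) = 16/7 (f(X) = 3 + (⅐)*(-5) = 3 - 5/7 = 16/7)
p = 48 (p = -2*(-24) = 48)
J(C, a) = -6
B(Q, D) = 320/7 (B(Q, D) = 48 - 1*16/7 = 48 - 16/7 = 320/7)
38132/B(J(-12, 16), -118) = 38132/(320/7) = 38132*(7/320) = 66731/80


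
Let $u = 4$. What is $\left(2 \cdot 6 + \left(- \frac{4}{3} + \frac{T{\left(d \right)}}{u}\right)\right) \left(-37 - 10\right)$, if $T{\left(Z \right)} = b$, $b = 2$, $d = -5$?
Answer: $- \frac{3149}{6} \approx -524.83$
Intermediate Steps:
$T{\left(Z \right)} = 2$
$\left(2 \cdot 6 + \left(- \frac{4}{3} + \frac{T{\left(d \right)}}{u}\right)\right) \left(-37 - 10\right) = \left(2 \cdot 6 + \left(- \frac{4}{3} + \frac{2}{4}\right)\right) \left(-37 - 10\right) = \left(12 + \left(\left(-4\right) \frac{1}{3} + 2 \cdot \frac{1}{4}\right)\right) \left(-47\right) = \left(12 + \left(- \frac{4}{3} + \frac{1}{2}\right)\right) \left(-47\right) = \left(12 - \frac{5}{6}\right) \left(-47\right) = \frac{67}{6} \left(-47\right) = - \frac{3149}{6}$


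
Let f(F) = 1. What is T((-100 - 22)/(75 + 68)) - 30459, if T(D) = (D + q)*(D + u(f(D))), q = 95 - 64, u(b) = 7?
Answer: -619066722/20449 ≈ -30274.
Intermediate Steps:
q = 31
T(D) = (7 + D)*(31 + D) (T(D) = (D + 31)*(D + 7) = (31 + D)*(7 + D) = (7 + D)*(31 + D))
T((-100 - 22)/(75 + 68)) - 30459 = (217 + ((-100 - 22)/(75 + 68))**2 + 38*((-100 - 22)/(75 + 68))) - 30459 = (217 + (-122/143)**2 + 38*(-122/143)) - 30459 = (217 + 14884/20449 - 4636/143) - 30459 = 3789369/20449 - 30459 = -619066722/20449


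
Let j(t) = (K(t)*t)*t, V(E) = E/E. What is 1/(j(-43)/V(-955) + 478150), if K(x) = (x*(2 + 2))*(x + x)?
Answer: 1/27828558 ≈ 3.5934e-8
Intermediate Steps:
K(x) = 8*x² (K(x) = (x*4)*(2*x) = (4*x)*(2*x) = 8*x²)
V(E) = 1
j(t) = 8*t⁴ (j(t) = ((8*t²)*t)*t = (8*t³)*t = 8*t⁴)
1/(j(-43)/V(-955) + 478150) = 1/((8*(-43)⁴)/1 + 478150) = 1/((8*3418801)*1 + 478150) = 1/(27350408*1 + 478150) = 1/(27350408 + 478150) = 1/27828558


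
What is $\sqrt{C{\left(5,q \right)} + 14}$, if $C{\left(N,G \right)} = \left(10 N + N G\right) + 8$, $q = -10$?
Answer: $\sqrt{22} \approx 4.6904$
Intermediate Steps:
$C{\left(N,G \right)} = 8 + 10 N + G N$ ($C{\left(N,G \right)} = \left(10 N + G N\right) + 8 = 8 + 10 N + G N$)
$\sqrt{C{\left(5,q \right)} + 14} = \sqrt{\left(8 + 10 \cdot 5 - 50\right) + 14} = \sqrt{\left(8 + 50 - 50\right) + 14} = \sqrt{8 + 14} = \sqrt{22}$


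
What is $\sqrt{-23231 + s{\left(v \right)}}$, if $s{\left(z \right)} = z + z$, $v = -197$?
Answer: $15 i \sqrt{105} \approx 153.7 i$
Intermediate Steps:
$s{\left(z \right)} = 2 z$
$\sqrt{-23231 + s{\left(v \right)}} = \sqrt{-23231 + 2 \left(-197\right)} = \sqrt{-23231 - 394} = \sqrt{-23625} = 15 i \sqrt{105}$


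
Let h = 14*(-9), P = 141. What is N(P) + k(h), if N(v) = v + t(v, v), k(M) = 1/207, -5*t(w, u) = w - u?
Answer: 29188/207 ≈ 141.00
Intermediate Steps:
t(w, u) = -w/5 + u/5 (t(w, u) = -(w - u)/5 = -w/5 + u/5)
h = -126
k(M) = 1/207
N(v) = v (N(v) = v + (-v/5 + v/5) = v + 0 = v)
N(P) + k(h) = 141 + 1/207 = 29188/207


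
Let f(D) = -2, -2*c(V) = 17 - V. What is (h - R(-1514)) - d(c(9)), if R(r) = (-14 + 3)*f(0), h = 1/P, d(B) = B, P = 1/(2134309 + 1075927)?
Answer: 3210218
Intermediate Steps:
c(V) = -17/2 + V/2 (c(V) = -(17 - V)/2 = -17/2 + V/2)
P = 1/3210236 ≈ 3.1150e-7
h = 3210236 (h = 1/(1/3210236) = 3210236)
R(r) = 22 (R(r) = (-14 + 3)*(-2) = -11*(-2) = 22)
(h - R(-1514)) - d(c(9)) = (3210236 - 1*22) - (-17/2 + (½)*9) = (3210236 - 22) - (-17/2 + 9/2) = 3210214 - 1*(-4) = 3210214 + 4 = 3210218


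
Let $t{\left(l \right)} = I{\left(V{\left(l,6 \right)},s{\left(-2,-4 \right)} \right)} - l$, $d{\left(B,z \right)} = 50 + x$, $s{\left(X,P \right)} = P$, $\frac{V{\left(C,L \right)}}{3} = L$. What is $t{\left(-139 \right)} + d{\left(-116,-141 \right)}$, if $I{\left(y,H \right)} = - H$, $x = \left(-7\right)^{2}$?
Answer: $242$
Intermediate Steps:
$x = 49$
$V{\left(C,L \right)} = 3 L$
$d{\left(B,z \right)} = 99$ ($d{\left(B,z \right)} = 50 + 49 = 99$)
$t{\left(l \right)} = 4 - l$ ($t{\left(l \right)} = \left(-1\right) \left(-4\right) - l = 4 - l$)
$t{\left(-139 \right)} + d{\left(-116,-141 \right)} = \left(4 - -139\right) + 99 = \left(4 + 139\right) + 99 = 143 + 99 = 242$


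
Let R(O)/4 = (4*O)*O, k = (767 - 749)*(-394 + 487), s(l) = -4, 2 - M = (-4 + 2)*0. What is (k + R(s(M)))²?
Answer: 3724900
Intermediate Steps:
M = 2 (M = 2 - (-4 + 2)*0 = 2 - (-2)*0 = 2 - 1*0 = 2 + 0 = 2)
k = 1674 (k = 18*93 = 1674)
R(O) = 16*O² (R(O) = 4*((4*O)*O) = 4*(4*O²) = 16*O²)
(k + R(s(M)))² = (1674 + 16*(-4)²)² = (1674 + 16*16)² = (1674 + 256)² = 1930² = 3724900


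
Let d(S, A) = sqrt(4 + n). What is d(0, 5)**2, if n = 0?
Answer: 4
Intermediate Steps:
d(S, A) = 2 (d(S, A) = sqrt(4 + 0) = sqrt(4) = 2)
d(0, 5)**2 = 2**2 = 4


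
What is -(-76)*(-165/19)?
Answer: -660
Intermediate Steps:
-(-76)*(-165/19) = -(-76)*(-165*1/19) = -(-76)*(-165)/19 = -38*330/19 = -660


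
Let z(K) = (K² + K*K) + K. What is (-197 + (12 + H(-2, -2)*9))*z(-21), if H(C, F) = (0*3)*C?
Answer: -159285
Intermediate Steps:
H(C, F) = 0 (H(C, F) = 0*C = 0)
z(K) = K + 2*K² (z(K) = (K² + K²) + K = 2*K² + K = K + 2*K²)
(-197 + (12 + H(-2, -2)*9))*z(-21) = (-197 + (12 + 0*9))*(-21*(1 + 2*(-21))) = (-197 + (12 + 0))*(-21*(1 - 42)) = (-197 + 12)*(-21*(-41)) = -185*861 = -159285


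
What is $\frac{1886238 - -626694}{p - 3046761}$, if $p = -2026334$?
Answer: $- \frac{2512932}{5073095} \approx -0.49535$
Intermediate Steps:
$\frac{1886238 - -626694}{p - 3046761} = \frac{1886238 - -626694}{-2026334 - 3046761} = \frac{1886238 + \left(627128 - 434\right)}{-5073095} = \left(1886238 + 626694\right) \left(- \frac{1}{5073095}\right) = 2512932 \left(- \frac{1}{5073095}\right) = - \frac{2512932}{5073095}$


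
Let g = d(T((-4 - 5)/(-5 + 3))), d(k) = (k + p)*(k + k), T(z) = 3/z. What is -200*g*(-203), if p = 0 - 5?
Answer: -2111200/9 ≈ -2.3458e+5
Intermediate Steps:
p = -5
d(k) = 2*k*(-5 + k) (d(k) = (k - 5)*(k + k) = (-5 + k)*(2*k) = 2*k*(-5 + k))
g = -52/9 (g = 2*(3/(((-4 - 5)/(-5 + 3))))*(-5 + 3/(((-4 - 5)/(-5 + 3)))) = 2*(3/((-9/(-2))))*(-5 + 3/((-9/(-2)))) = 2*(3/((-9*(-½))))*(-5 + 3/((-9*(-½)))) = 2*(3/(9/2))*(-5 + 3/(9/2)) = 2*(3*(2/9))*(-5 + 3*(2/9)) = 2*(⅔)*(-5 + ⅔) = 2*(⅔)*(-13/3) = -52/9 ≈ -5.7778)
-200*g*(-203) = -200*(-52/9)*(-203) = (10400/9)*(-203) = -2111200/9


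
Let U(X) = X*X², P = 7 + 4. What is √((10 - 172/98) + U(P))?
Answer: √65623/7 ≈ 36.596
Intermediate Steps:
P = 11
U(X) = X³
√((10 - 172/98) + U(P)) = √((10 - 172/98) + 11³) = √((10 - 172/98) + 1331) = √((10 - 1*86/49) + 1331) = √((10 - 86/49) + 1331) = √(404/49 + 1331) = √(65623/49) = √65623/7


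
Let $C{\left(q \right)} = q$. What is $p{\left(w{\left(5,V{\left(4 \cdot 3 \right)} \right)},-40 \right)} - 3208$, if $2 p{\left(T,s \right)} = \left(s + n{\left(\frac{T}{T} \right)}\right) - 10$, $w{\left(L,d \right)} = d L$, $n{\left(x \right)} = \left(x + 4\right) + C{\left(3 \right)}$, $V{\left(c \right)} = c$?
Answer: $-3229$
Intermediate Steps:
$n{\left(x \right)} = 7 + x$ ($n{\left(x \right)} = \left(x + 4\right) + 3 = \left(4 + x\right) + 3 = 7 + x$)
$w{\left(L,d \right)} = L d$
$p{\left(T,s \right)} = -1 + \frac{s}{2}$ ($p{\left(T,s \right)} = \frac{\left(s + \left(7 + \frac{T}{T}\right)\right) - 10}{2} = \frac{\left(s + \left(7 + 1\right)\right) - 10}{2} = \frac{\left(s + 8\right) - 10}{2} = \frac{\left(8 + s\right) - 10}{2} = \frac{-2 + s}{2} = -1 + \frac{s}{2}$)
$p{\left(w{\left(5,V{\left(4 \cdot 3 \right)} \right)},-40 \right)} - 3208 = \left(-1 + \frac{1}{2} \left(-40\right)\right) - 3208 = \left(-1 - 20\right) - 3208 = -21 - 3208 = -3229$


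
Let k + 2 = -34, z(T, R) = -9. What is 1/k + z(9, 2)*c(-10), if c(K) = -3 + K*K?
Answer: -31429/36 ≈ -873.03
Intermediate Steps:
c(K) = -3 + K**2
k = -36 (k = -2 - 34 = -36)
1/k + z(9, 2)*c(-10) = 1/(-36) - 9*(-3 + (-10)**2) = -1/36 - 9*(-3 + 100) = -1/36 - 9*97 = -1/36 - 873 = -31429/36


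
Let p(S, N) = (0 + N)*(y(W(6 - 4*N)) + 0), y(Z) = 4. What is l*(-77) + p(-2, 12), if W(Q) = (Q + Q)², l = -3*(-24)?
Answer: -5496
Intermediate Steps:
l = 72
W(Q) = 4*Q² (W(Q) = (2*Q)² = 4*Q²)
p(S, N) = 4*N (p(S, N) = (0 + N)*(4 + 0) = N*4 = 4*N)
l*(-77) + p(-2, 12) = 72*(-77) + 4*12 = -5544 + 48 = -5496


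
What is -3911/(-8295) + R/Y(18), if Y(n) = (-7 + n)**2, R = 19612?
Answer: 163154771/1003695 ≈ 162.55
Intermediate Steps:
-3911/(-8295) + R/Y(18) = -3911/(-8295) + 19612/((-7 + 18)**2) = -3911*(-1/8295) + 19612/(11**2) = 3911/8295 + 19612/121 = 163154771/1003695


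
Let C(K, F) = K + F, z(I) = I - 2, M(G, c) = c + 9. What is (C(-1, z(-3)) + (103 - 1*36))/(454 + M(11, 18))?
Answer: 61/481 ≈ 0.12682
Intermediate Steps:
M(G, c) = 9 + c
z(I) = -2 + I
C(K, F) = F + K
(C(-1, z(-3)) + (103 - 1*36))/(454 + M(11, 18)) = (((-2 - 3) - 1) + (103 - 1*36))/(454 + (9 + 18)) = ((-5 - 1) + (103 - 36))/(454 + 27) = (-6 + 67)/481 = 61*(1/481) = 61/481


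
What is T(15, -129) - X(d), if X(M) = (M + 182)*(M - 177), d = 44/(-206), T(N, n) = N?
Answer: 341928307/10609 ≈ 32230.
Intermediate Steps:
d = -22/103 (d = 44*(-1/206) = -22/103 ≈ -0.21359)
X(M) = (-177 + M)*(182 + M) (X(M) = (182 + M)*(-177 + M) = (-177 + M)*(182 + M))
T(15, -129) - X(d) = 15 - (-32214 + (-22/103)**2 + 5*(-22/103)) = 15 - (-32214 + 484/10609 - 110/103) = 15 - 1*(-341769172/10609) = 15 + 341769172/10609 = 341928307/10609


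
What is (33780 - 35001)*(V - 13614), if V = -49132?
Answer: 76612866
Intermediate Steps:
(33780 - 35001)*(V - 13614) = (33780 - 35001)*(-49132 - 13614) = -1221*(-62746) = 76612866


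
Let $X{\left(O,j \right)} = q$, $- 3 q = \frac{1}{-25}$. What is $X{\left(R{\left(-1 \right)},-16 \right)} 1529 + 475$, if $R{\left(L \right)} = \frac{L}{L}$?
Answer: $\frac{37154}{75} \approx 495.39$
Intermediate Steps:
$R{\left(L \right)} = 1$
$q = \frac{1}{75}$ ($q = - \frac{1}{3 \left(-25\right)} = \left(- \frac{1}{3}\right) \left(- \frac{1}{25}\right) = \frac{1}{75} \approx 0.013333$)
$X{\left(O,j \right)} = \frac{1}{75}$
$X{\left(R{\left(-1 \right)},-16 \right)} 1529 + 475 = \frac{1}{75} \cdot 1529 + 475 = \frac{1529}{75} + 475 = \frac{37154}{75}$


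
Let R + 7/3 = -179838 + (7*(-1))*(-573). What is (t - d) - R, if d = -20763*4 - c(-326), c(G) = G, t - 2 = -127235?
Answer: 393967/3 ≈ 1.3132e+5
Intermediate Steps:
t = -127233 (t = 2 - 127235 = -127233)
d = -82726 (d = -20763*4 - 1*(-326) = -83052 + 326 = -82726)
R = -527488/3 (R = -7/3 + (-179838 + (7*(-1))*(-573)) = -7/3 + (-179838 - 7*(-573)) = -7/3 + (-179838 + 4011) = -7/3 - 175827 = -527488/3 ≈ -1.7583e+5)
(t - d) - R = (-127233 - 1*(-82726)) - 1*(-527488/3) = (-127233 + 82726) + 527488/3 = -44507 + 527488/3 = 393967/3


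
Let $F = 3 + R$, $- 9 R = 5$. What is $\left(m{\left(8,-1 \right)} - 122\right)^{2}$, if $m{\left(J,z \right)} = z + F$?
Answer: $\frac{1177225}{81} \approx 14534.0$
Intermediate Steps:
$R = - \frac{5}{9}$ ($R = \left(- \frac{1}{9}\right) 5 = - \frac{5}{9} \approx -0.55556$)
$F = \frac{22}{9}$ ($F = 3 - \frac{5}{9} = \frac{22}{9} \approx 2.4444$)
$m{\left(J,z \right)} = \frac{22}{9} + z$ ($m{\left(J,z \right)} = z + \frac{22}{9} = \frac{22}{9} + z$)
$\left(m{\left(8,-1 \right)} - 122\right)^{2} = \left(\left(\frac{22}{9} - 1\right) - 122\right)^{2} = \left(\frac{13}{9} - 122\right)^{2} = \left(- \frac{1085}{9}\right)^{2} = \frac{1177225}{81}$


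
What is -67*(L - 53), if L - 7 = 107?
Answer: -4087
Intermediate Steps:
L = 114 (L = 7 + 107 = 114)
-67*(L - 53) = -67*(114 - 53) = -67*61 = -4087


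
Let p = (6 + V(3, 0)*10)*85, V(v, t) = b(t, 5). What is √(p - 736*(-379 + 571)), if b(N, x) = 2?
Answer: I*√139102 ≈ 372.96*I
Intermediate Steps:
V(v, t) = 2
p = 2210 (p = (6 + 2*10)*85 = (6 + 20)*85 = 26*85 = 2210)
√(p - 736*(-379 + 571)) = √(2210 - 736*(-379 + 571)) = √(2210 - 736*192) = √(2210 - 141312) = √(-139102) = I*√139102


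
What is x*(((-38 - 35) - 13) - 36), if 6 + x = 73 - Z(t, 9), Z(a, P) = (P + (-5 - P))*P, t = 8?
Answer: -13664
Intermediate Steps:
Z(a, P) = -5*P
x = 112 (x = -6 + (73 - (-5)*9) = -6 + (73 - 1*(-45)) = -6 + (73 + 45) = -6 + 118 = 112)
x*(((-38 - 35) - 13) - 36) = 112*(((-38 - 35) - 13) - 36) = 112*((-73 - 13) - 36) = 112*(-86 - 36) = 112*(-122) = -13664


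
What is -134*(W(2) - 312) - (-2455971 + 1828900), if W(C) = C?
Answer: 668611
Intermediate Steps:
-134*(W(2) - 312) - (-2455971 + 1828900) = -134*(2 - 312) - (-2455971 + 1828900) = -134*(-310) - 1*(-627071) = 41540 + 627071 = 668611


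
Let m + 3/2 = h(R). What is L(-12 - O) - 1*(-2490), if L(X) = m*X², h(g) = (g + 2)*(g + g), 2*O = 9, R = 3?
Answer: 81993/8 ≈ 10249.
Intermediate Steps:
O = 9/2 (O = (½)*9 = 9/2 ≈ 4.5000)
h(g) = 2*g*(2 + g) (h(g) = (2 + g)*(2*g) = 2*g*(2 + g))
m = 57/2 (m = -3/2 + 2*3*(2 + 3) = -3/2 + 2*3*5 = -3/2 + 30 = 57/2 ≈ 28.500)
L(X) = 57*X²/2
L(-12 - O) - 1*(-2490) = 57*(-12 - 1*9/2)²/2 - 1*(-2490) = 57*(-12 - 9/2)²/2 + 2490 = 57*(-33/2)²/2 + 2490 = (57/2)*(1089/4) + 2490 = 62073/8 + 2490 = 81993/8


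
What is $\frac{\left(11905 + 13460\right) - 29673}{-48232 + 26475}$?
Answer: $\frac{4308}{21757} \approx 0.19801$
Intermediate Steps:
$\frac{\left(11905 + 13460\right) - 29673}{-48232 + 26475} = \frac{25365 - 29673}{-21757} = \left(-4308\right) \left(- \frac{1}{21757}\right) = \frac{4308}{21757}$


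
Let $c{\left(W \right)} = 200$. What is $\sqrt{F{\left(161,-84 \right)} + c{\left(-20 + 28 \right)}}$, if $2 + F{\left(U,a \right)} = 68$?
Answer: $\sqrt{266} \approx 16.31$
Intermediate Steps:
$F{\left(U,a \right)} = 66$ ($F{\left(U,a \right)} = -2 + 68 = 66$)
$\sqrt{F{\left(161,-84 \right)} + c{\left(-20 + 28 \right)}} = \sqrt{66 + 200} = \sqrt{266}$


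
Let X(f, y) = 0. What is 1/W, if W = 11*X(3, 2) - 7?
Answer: -⅐ ≈ -0.14286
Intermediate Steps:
W = -7 (W = 11*0 - 7 = 0 - 7 = -7)
1/W = 1/(-7) = -⅐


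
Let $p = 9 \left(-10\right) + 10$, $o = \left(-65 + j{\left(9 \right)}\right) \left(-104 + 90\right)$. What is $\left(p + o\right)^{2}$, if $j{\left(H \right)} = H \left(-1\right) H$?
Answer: $3857296$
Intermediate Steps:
$j{\left(H \right)} = - H^{2}$ ($j{\left(H \right)} = - H H = - H^{2}$)
$o = 2044$ ($o = \left(-65 - 9^{2}\right) \left(-104 + 90\right) = \left(-65 - 81\right) \left(-14\right) = \left(-146\right) \left(-14\right) = 2044$)
$p = -80$ ($p = -90 + 10 = -80$)
$\left(p + o\right)^{2} = \left(-80 + 2044\right)^{2} = 1964^{2} = 3857296$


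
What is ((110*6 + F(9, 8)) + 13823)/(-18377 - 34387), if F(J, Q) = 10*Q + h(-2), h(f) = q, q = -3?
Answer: -3640/13191 ≈ -0.27595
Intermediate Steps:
h(f) = -3
F(J, Q) = -3 + 10*Q (F(J, Q) = 10*Q - 3 = -3 + 10*Q)
((110*6 + F(9, 8)) + 13823)/(-18377 - 34387) = ((110*6 + (-3 + 10*8)) + 13823)/(-18377 - 34387) = ((660 + (-3 + 80)) + 13823)/(-52764) = ((660 + 77) + 13823)*(-1/52764) = (737 + 13823)*(-1/52764) = 14560*(-1/52764) = -3640/13191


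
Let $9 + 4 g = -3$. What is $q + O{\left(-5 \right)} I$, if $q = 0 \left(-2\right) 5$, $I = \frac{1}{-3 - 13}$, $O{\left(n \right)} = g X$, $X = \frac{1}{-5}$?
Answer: $- \frac{3}{80} \approx -0.0375$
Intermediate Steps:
$X = - \frac{1}{5} \approx -0.2$
$g = -3$ ($g = - \frac{9}{4} + \frac{1}{4} \left(-3\right) = - \frac{9}{4} - \frac{3}{4} = -3$)
$O{\left(n \right)} = \frac{3}{5}$ ($O{\left(n \right)} = \left(-3\right) \left(- \frac{1}{5}\right) = \frac{3}{5}$)
$I = - \frac{1}{16}$ ($I = \frac{1}{-16} = - \frac{1}{16} \approx -0.0625$)
$q = 0$ ($q = 0 \cdot 5 = 0$)
$q + O{\left(-5 \right)} I = 0 + \frac{3}{5} \left(- \frac{1}{16}\right) = 0 - \frac{3}{80} = - \frac{3}{80}$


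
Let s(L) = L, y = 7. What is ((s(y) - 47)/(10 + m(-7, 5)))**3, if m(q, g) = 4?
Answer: -8000/343 ≈ -23.324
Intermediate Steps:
((s(y) - 47)/(10 + m(-7, 5)))**3 = ((7 - 47)/(10 + 4))**3 = (-40/14)**3 = (-40*1/14)**3 = (-20/7)**3 = -8000/343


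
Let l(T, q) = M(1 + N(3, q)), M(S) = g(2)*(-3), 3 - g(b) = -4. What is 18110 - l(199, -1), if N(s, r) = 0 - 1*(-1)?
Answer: 18131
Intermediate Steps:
g(b) = 7 (g(b) = 3 - 1*(-4) = 3 + 4 = 7)
N(s, r) = 1 (N(s, r) = 0 + 1 = 1)
M(S) = -21 (M(S) = 7*(-3) = -21)
l(T, q) = -21
18110 - l(199, -1) = 18110 - 1*(-21) = 18110 + 21 = 18131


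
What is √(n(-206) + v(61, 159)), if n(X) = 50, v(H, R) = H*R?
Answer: √9749 ≈ 98.737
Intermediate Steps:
√(n(-206) + v(61, 159)) = √(50 + 61*159) = √(50 + 9699) = √9749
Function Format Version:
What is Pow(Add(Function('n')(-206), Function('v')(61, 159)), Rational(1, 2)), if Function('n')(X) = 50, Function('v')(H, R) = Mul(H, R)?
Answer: Pow(9749, Rational(1, 2)) ≈ 98.737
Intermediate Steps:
Pow(Add(Function('n')(-206), Function('v')(61, 159)), Rational(1, 2)) = Pow(Add(50, Mul(61, 159)), Rational(1, 2)) = Pow(Add(50, 9699), Rational(1, 2)) = Pow(9749, Rational(1, 2))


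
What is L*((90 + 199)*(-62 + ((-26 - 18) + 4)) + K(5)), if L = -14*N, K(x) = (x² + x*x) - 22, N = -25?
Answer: -10307500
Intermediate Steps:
K(x) = -22 + 2*x² (K(x) = (x² + x²) - 22 = 2*x² - 22 = -22 + 2*x²)
L = 350 (L = -14*(-25) = 350)
L*((90 + 199)*(-62 + ((-26 - 18) + 4)) + K(5)) = 350*((90 + 199)*(-62 + ((-26 - 18) + 4)) + (-22 + 2*5²)) = 350*(289*(-62 + (-44 + 4)) + (-22 + 2*25)) = 350*(289*(-62 - 40) + (-22 + 50)) = 350*(289*(-102) + 28) = 350*(-29478 + 28) = 350*(-29450) = -10307500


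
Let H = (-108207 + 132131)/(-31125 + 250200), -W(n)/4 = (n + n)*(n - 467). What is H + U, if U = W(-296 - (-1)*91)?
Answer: -241438152076/219075 ≈ -1.1021e+6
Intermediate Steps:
W(n) = -8*n*(-467 + n) (W(n) = -4*(n + n)*(n - 467) = -4*2*n*(-467 + n) = -8*n*(-467 + n))
U = -1102080 (U = 8*(-296 - (-1)*91)*(467 - (-296 - (-1)*91)) = 8*(-296 - 1*(-91))*(467 - (-296 - 1*(-91))) = 8*(-296 + 91)*(467 - (-296 + 91)) = 8*(-205)*(467 - 1*(-205)) = 8*(-205)*(467 + 205) = 8*(-205)*672 = -1102080)
H = 23924/219075 ≈ 0.10920
H + U = 23924/219075 - 1102080 = -241438152076/219075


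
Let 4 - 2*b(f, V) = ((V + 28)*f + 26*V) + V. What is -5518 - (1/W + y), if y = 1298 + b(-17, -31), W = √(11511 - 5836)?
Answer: -7211 - √227/1135 ≈ -7211.0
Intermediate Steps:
W = 5*√227 (W = √5675 = 5*√227 ≈ 75.333)
b(f, V) = 2 - 27*V/2 - f*(28 + V)/2 (b(f, V) = 2 - (((V + 28)*f + 26*V) + V)/2 = 2 - (((28 + V)*f + 26*V) + V)/2 = 2 - ((f*(28 + V) + 26*V) + V)/2 = 2 - ((26*V + f*(28 + V)) + V)/2 = 2 - (27*V + f*(28 + V))/2 = 2 + (-27*V/2 - f*(28 + V)/2) = 2 - 27*V/2 - f*(28 + V)/2)
y = 1693 (y = 1298 + (2 - 14*(-17) - 27/2*(-31) - ½*(-31)*(-17)) = 1298 + (2 + 238 + 837/2 - 527/2) = 1298 + 395 = 1693)
-5518 - (1/W + y) = -5518 - (1/(5*√227) + 1693) = -5518 - (√227/1135 + 1693) = -5518 - (1693 + √227/1135) = -5518 + (-1693 - √227/1135) = -7211 - √227/1135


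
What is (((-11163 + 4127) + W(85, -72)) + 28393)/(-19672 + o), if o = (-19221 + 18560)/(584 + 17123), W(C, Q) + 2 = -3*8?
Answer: -377708017/348332765 ≈ -1.0843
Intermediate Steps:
W(C, Q) = -26 (W(C, Q) = -2 - 3*8 = -2 - 24 = -26)
o = -661/17707 ≈ -0.037330
(((-11163 + 4127) + W(85, -72)) + 28393)/(-19672 + o) = (((-11163 + 4127) - 26) + 28393)/(-19672 - 661/17707) = ((-7036 - 26) + 28393)/(-348332765/17707) = (-7062 + 28393)*(-17707/348332765) = 21331*(-17707/348332765) = -377708017/348332765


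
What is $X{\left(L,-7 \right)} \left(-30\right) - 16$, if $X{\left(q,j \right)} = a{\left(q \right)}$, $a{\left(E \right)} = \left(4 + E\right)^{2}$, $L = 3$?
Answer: $-1486$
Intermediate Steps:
$X{\left(q,j \right)} = \left(4 + q\right)^{2}$
$X{\left(L,-7 \right)} \left(-30\right) - 16 = \left(4 + 3\right)^{2} \left(-30\right) - 16 = 7^{2} \left(-30\right) - 16 = 49 \left(-30\right) - 16 = -1470 - 16 = -1486$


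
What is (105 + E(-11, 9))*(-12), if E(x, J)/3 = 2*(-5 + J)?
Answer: -1548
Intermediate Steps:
E(x, J) = -30 + 6*J (E(x, J) = 3*(2*(-5 + J)) = 3*(-10 + 2*J) = -30 + 6*J)
(105 + E(-11, 9))*(-12) = (105 + (-30 + 6*9))*(-12) = (105 + (-30 + 54))*(-12) = (105 + 24)*(-12) = 129*(-12) = -1548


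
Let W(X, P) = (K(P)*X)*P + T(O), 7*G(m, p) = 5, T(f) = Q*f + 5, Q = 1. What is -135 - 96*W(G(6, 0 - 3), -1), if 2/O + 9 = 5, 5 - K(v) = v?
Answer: -1089/7 ≈ -155.57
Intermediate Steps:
K(v) = 5 - v
O = -1/2 (O = 2/(-9 + 5) = 2/(-4) = 2*(-1/4) = -1/2 ≈ -0.50000)
T(f) = 5 + f (T(f) = 1*f + 5 = f + 5 = 5 + f)
G(m, p) = 5/7 (G(m, p) = (1/7)*5 = 5/7)
W(X, P) = 9/2 + P*X*(5 - P) (W(X, P) = ((5 - P)*X)*P + (5 - 1/2) = (X*(5 - P))*P + 9/2 = P*X*(5 - P) + 9/2 = 9/2 + P*X*(5 - P))
-135 - 96*W(G(6, 0 - 3), -1) = -135 - 96*(9/2 - 1*(-1)*5/7*(-5 - 1)) = -135 - 96*(9/2 - 1*(-1)*5/7*(-6)) = -135 - 96*(9/2 - 30/7) = -135 - 96*3/14 = -135 - 144/7 = -1089/7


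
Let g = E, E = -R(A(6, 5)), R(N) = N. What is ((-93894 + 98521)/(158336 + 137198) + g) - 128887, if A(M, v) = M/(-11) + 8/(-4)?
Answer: -418987071389/3250874 ≈ -1.2888e+5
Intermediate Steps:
A(M, v) = -2 - M/11 (A(M, v) = M*(-1/11) + 8*(-¼) = -M/11 - 2 = -2 - M/11)
E = 28/11 (E = -(-2 - 1/11*6) = -(-2 - 6/11) = -1*(-28/11) = 28/11 ≈ 2.5455)
g = 28/11 ≈ 2.5455
((-93894 + 98521)/(158336 + 137198) + g) - 128887 = ((-93894 + 98521)/(158336 + 137198) + 28/11) - 128887 = (4627/295534 + 28/11) - 128887 = 8325849/3250874 - 128887 = -418987071389/3250874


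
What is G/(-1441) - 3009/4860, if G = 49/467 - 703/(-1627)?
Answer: -1098830422187/1773713325780 ≈ -0.61951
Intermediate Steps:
G = 408024/759809 (G = 49*(1/467) - 703*(-1/1627) = 49/467 + 703/1627 = 408024/759809 ≈ 0.53701)
G/(-1441) - 3009/4860 = (408024/759809)/(-1441) - 3009/4860 = (408024/759809)*(-1/1441) - 3009*1/4860 = -408024/1094884769 - 1003/1620 = -1098830422187/1773713325780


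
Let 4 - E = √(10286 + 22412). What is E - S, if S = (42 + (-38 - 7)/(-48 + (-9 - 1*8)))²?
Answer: -307349/169 - √32698 ≈ -1999.5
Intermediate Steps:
E = 4 - √32698 (E = 4 - √(10286 + 22412) = 4 - √32698 ≈ -176.83)
S = 308025/169 (S = (42 - 45/(-48 + (-9 - 8)))² = (42 - 45/(-48 - 17))² = (42 - 45/(-65))² = (42 - 45*(-1/65))² = (42 + 9/13)² = (555/13)² = 308025/169 ≈ 1822.6)
E - S = (4 - √32698) - 1*308025/169 = (4 - √32698) - 308025/169 = -307349/169 - √32698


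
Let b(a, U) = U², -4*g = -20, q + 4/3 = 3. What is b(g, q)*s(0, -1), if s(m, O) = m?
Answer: 0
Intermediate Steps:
q = 5/3 (q = -4/3 + 3 = 5/3 ≈ 1.6667)
g = 5 (g = -¼*(-20) = 5)
b(g, q)*s(0, -1) = (5/3)²*0 = (25/9)*0 = 0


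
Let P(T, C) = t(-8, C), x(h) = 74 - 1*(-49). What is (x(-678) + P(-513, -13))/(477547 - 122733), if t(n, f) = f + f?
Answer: 97/354814 ≈ 0.00027338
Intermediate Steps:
x(h) = 123 (x(h) = 74 + 49 = 123)
t(n, f) = 2*f
P(T, C) = 2*C
(x(-678) + P(-513, -13))/(477547 - 122733) = (123 + 2*(-13))/(477547 - 122733) = (123 - 26)/354814 = 97*(1/354814) = 97/354814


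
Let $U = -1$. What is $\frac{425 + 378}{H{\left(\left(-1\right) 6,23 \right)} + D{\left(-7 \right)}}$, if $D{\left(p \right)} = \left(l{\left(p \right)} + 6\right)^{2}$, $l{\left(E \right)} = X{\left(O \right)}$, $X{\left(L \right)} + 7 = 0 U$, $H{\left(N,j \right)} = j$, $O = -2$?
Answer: $\frac{803}{24} \approx 33.458$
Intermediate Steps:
$X{\left(L \right)} = -7$ ($X{\left(L \right)} = -7 + 0 \left(-1\right) = -7 + 0 = -7$)
$l{\left(E \right)} = -7$
$D{\left(p \right)} = 1$ ($D{\left(p \right)} = \left(-7 + 6\right)^{2} = \left(-1\right)^{2} = 1$)
$\frac{425 + 378}{H{\left(\left(-1\right) 6,23 \right)} + D{\left(-7 \right)}} = \frac{425 + 378}{23 + 1} = \frac{803}{24}$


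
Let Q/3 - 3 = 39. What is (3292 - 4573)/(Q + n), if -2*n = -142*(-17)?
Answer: 1281/1081 ≈ 1.1850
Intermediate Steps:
n = -1207 (n = -(-71)*(-17) = -½*2414 = -1207)
Q = 126 (Q = 9 + 3*39 = 9 + 117 = 126)
(3292 - 4573)/(Q + n) = (3292 - 4573)/(126 - 1207) = -1281/(-1081) = -1281*(-1/1081) = 1281/1081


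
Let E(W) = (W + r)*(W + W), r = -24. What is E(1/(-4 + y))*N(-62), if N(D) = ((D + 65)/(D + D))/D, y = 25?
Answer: -503/565068 ≈ -0.00089016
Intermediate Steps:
E(W) = 2*W*(-24 + W) (E(W) = (W - 24)*(W + W) = (-24 + W)*(2*W) = 2*W*(-24 + W))
N(D) = (65 + D)/(2*D**2) (N(D) = ((65 + D)/((2*D)))/D = ((65 + D)*(1/(2*D)))/D = ((65 + D)/(2*D))/D = (65 + D)/(2*D**2))
E(1/(-4 + y))*N(-62) = (2*(-24 + 1/(-4 + 25))/(-4 + 25))*((1/2)*(65 - 62)/(-62)**2) = (2*(-24 + 1/21)/21)*((1/2)*(1/3844)*3) = (2*(1/21)*(-24 + 1/21))*(3/7688) = (2*(1/21)*(-503/21))*(3/7688) = -1006/441*3/7688 = -503/565068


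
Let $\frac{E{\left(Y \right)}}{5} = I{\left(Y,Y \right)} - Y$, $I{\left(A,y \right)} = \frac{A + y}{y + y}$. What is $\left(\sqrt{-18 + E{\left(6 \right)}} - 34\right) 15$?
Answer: $-510 + 15 i \sqrt{43} \approx -510.0 + 98.362 i$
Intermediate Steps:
$I{\left(A,y \right)} = \frac{A + y}{2 y}$
$E{\left(Y \right)} = 5 - 5 Y$ ($E{\left(Y \right)} = 5 \left(\frac{Y + Y}{2 Y} - Y\right) = 5 \left(\frac{2 Y}{2 Y} - Y\right) = 5 \left(1 - Y\right) = 5 - 5 Y$)
$\left(\sqrt{-18 + E{\left(6 \right)}} - 34\right) 15 = \left(\sqrt{-18 + \left(5 - 30\right)} - 34\right) 15 = \left(\sqrt{-18 - 25} - 34\right) 15 = \left(\sqrt{-43} - 34\right) 15 = \left(i \sqrt{43} - 34\right) 15 = \left(-34 + i \sqrt{43}\right) 15 = -510 + 15 i \sqrt{43}$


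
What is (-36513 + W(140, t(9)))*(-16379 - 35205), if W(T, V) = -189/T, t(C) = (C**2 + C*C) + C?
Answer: 9417781152/5 ≈ 1.8836e+9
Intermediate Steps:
t(C) = C + 2*C**2 (t(C) = (C**2 + C**2) + C = 2*C**2 + C = C + 2*C**2)
(-36513 + W(140, t(9)))*(-16379 - 35205) = (-36513 - 189/140)*(-16379 - 35205) = (-36513 - 189*1/140)*(-51584) = (-36513 - 27/20)*(-51584) = -730287/20*(-51584) = 9417781152/5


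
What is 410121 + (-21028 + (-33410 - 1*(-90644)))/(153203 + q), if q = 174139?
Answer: 67124932294/163671 ≈ 4.1012e+5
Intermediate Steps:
410121 + (-21028 + (-33410 - 1*(-90644)))/(153203 + q) = 410121 + (-21028 + (-33410 - 1*(-90644)))/(153203 + 174139) = 410121 + (-21028 + (-33410 + 90644))/327342 = 410121 + (-21028 + 57234)*(1/327342) = 410121 + 36206*(1/327342) = 410121 + 18103/163671 = 67124932294/163671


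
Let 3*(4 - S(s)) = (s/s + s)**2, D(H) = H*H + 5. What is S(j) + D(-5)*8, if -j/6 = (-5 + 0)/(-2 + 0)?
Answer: 536/3 ≈ 178.67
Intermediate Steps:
D(H) = 5 + H**2 (D(H) = H**2 + 5 = 5 + H**2)
j = -15 (j = -6*(-5 + 0)/(-2 + 0) = -(-30)/(-2) = -(-30)*(-1)/2 = -6*5/2 = -15)
S(s) = 4 - (1 + s)**2/3 (S(s) = 4 - (s/s + s)**2/3 = 4 - (1 + s)**2/3)
S(j) + D(-5)*8 = (4 - (1 - 15)**2/3) + (5 + (-5)**2)*8 = (4 - 1/3*(-14)**2) + (5 + 25)*8 = (4 - 1/3*196) + 30*8 = (4 - 196/3) + 240 = -184/3 + 240 = 536/3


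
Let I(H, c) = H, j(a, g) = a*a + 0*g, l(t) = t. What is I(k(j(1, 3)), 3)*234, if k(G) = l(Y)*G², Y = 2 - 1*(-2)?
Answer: 936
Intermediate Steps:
Y = 4 (Y = 2 + 2 = 4)
j(a, g) = a² (j(a, g) = a² + 0 = a²)
k(G) = 4*G²
I(k(j(1, 3)), 3)*234 = (4*(1²)²)*234 = (4*1²)*234 = (4*1)*234 = 4*234 = 936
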